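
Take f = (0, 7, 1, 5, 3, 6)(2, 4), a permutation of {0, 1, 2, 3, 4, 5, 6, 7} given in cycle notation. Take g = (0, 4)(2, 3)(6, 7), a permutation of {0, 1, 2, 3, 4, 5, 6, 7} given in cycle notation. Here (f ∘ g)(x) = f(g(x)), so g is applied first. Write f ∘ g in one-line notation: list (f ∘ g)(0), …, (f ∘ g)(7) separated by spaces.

2 5 6 4 7 3 1 0

(f ∘ g)(x) = f(g(x)). Computing each image: f(g(0)) = f(4) = 2, f(g(1)) = f(1) = 5, f(g(2)) = f(3) = 6, f(g(3)) = f(2) = 4, f(g(4)) = f(0) = 7, f(g(5)) = f(5) = 3, f(g(6)) = f(7) = 1, f(g(7)) = f(6) = 0.
Hence f ∘ g = [2 5 6 4 7 3 1 0].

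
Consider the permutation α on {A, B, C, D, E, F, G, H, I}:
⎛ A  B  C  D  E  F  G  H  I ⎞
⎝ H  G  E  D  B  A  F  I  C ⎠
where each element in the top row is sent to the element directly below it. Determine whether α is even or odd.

In disjoint-cycle form the cycle lengths are 8, 1.
A cycle is odd iff its length is even; α has 1 even-length cycle, so sgn(α) = (−1)^1 and α is odd.

odd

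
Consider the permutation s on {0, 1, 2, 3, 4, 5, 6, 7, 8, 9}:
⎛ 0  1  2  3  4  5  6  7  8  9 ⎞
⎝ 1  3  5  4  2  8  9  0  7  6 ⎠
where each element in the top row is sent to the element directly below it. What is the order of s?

The disjoint-cycle form of s has cycle lengths 8, 2.
Since disjoint cycles commute, ord(s) = lcm(8, 2) = 8.

8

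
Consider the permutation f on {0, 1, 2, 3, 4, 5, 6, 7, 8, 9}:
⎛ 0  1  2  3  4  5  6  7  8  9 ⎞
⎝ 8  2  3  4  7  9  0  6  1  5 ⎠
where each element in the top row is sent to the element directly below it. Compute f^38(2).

Tracing 2 → 3 → … returns to 2 after 8 steps, so 2 lies in an 8-cycle (0 8 1 2 3 4 7 6).
Powers repeat with period 8 on this cycle, and 38 mod 8 = 6, so f^38(2) = f^6(2).
Advancing 6 steps from 2: 2 → 3 → 4 → 7 → 6 → 0 → 8.

8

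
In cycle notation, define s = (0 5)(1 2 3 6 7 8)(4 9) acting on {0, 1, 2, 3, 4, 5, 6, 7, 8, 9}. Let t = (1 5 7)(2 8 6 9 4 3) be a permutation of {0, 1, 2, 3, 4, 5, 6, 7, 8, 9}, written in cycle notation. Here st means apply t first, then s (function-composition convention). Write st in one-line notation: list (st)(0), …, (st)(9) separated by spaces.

5 0 1 3 6 8 4 2 7 9

Chase each element through t then s: 0 → 0 → 5; 1 → 5 → 0; 2 → 8 → 1; 3 → 2 → 3; 4 → 3 → 6; 5 → 7 → 8; 6 → 9 → 4; 7 → 1 → 2; 8 → 6 → 7; 9 → 4 → 9.
So st in one-line form is 5 0 1 3 6 8 4 2 7 9.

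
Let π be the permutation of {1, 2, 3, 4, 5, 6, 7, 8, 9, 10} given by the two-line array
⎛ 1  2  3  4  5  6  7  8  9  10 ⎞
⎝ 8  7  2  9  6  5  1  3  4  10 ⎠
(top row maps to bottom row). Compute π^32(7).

8

Tracing 7 → 1 → … returns to 7 after 5 steps, so 7 lies in a 5-cycle (1 8 3 2 7).
Powers repeat with period 5 on this cycle, and 32 mod 5 = 2, so π^32(7) = π^2(7).
Stepping 2 places around the cycle: 7 → 1 → 8.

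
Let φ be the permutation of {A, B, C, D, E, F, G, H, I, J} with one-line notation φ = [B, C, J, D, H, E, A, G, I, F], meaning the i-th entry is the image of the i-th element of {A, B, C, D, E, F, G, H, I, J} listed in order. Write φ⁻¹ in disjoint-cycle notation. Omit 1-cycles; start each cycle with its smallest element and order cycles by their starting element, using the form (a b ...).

First write φ in disjoint cycles: (A B C J F E H G).
The inverse reverses every cycle; in canonical form, φ⁻¹ = (A G H E F J C B).

(A G H E F J C B)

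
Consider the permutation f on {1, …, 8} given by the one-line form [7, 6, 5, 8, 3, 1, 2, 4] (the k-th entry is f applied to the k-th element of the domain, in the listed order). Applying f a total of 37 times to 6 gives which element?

Tracing 6 → 1 → … returns to 6 after 4 steps, so 6 lies in a 4-cycle (1, 7, 2, 6).
On a 4-cycle, f^4 is the identity, so f^37 = f^1 there (37 ≡ 1 mod 4).
Advancing 1 step from 6: 6 → 1.

1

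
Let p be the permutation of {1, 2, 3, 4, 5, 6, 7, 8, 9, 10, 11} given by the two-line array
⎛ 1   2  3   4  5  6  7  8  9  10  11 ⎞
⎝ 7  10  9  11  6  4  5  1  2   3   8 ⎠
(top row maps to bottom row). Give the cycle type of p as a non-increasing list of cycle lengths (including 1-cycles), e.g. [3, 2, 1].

[7, 4]

The disjoint cycles are (1, 7, 5, 6, 4, 11, 8)(2, 10, 3, 9), with lengths 7, 4 in non-increasing order.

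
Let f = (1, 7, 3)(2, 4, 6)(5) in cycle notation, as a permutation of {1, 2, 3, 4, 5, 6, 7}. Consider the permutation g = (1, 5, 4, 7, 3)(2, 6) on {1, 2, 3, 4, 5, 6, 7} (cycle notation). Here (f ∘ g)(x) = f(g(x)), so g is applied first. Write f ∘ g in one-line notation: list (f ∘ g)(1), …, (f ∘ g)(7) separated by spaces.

5 2 7 3 6 4 1

(f ∘ g)(x) = f(g(x)). Computing each image: f(g(1)) = f(5) = 5, f(g(2)) = f(6) = 2, f(g(3)) = f(1) = 7, f(g(4)) = f(7) = 3, f(g(5)) = f(4) = 6, f(g(6)) = f(2) = 4, f(g(7)) = f(3) = 1.
Hence f ∘ g = [5 2 7 3 6 4 1].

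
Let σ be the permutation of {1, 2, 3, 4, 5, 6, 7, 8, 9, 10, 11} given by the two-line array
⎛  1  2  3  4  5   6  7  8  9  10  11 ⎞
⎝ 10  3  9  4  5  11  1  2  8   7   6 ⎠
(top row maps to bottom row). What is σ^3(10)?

Tracing 10 → 7 → … returns to 10 after 3 steps, so 10 lies in a 3-cycle (1, 10, 7).
On a 3-cycle, σ^3 is the identity, so σ^3 = σ^0 there (3 ≡ 0 mod 3).
So σ^3(10) = 10.

10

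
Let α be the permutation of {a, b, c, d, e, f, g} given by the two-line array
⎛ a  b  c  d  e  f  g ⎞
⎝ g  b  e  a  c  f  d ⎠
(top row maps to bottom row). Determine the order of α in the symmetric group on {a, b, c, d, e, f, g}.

Writing α as disjoint cycles, the cycle lengths are 3, 2, 1, 1.
Since disjoint cycles commute, ord(α) = lcm(3, 2) = 6.

6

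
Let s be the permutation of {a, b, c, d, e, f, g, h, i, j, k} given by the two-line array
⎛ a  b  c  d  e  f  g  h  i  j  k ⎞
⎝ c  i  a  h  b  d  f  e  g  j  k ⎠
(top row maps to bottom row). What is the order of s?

14

Writing s as disjoint cycles, the cycle lengths are 7, 2, 1, 1.
Since disjoint cycles commute, ord(s) = lcm(7, 2) = 14.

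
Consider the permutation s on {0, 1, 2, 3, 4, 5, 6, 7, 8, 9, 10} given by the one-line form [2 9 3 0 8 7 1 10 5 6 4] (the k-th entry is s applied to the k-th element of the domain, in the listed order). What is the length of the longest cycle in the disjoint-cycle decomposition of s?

Decomposing into disjoint cycles gives (0 2 3)(1 9 6)(4 8 5 7 10); the longest has length 5.

5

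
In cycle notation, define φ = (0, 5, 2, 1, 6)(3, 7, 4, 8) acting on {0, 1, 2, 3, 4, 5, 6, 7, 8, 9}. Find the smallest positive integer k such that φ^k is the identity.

20

The cycle type of φ is (5, 4, 1).
Since disjoint cycles commute, ord(φ) = lcm(5, 4) = 20.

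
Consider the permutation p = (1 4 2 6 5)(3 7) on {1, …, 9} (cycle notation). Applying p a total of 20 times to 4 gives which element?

4

4 lies in the 5-cycle (1 4 2 6 5).
Since the cycle has length 5, p^20 acts on it the same as p^0 (20 mod 5 = 0).
So p^20(4) = 4.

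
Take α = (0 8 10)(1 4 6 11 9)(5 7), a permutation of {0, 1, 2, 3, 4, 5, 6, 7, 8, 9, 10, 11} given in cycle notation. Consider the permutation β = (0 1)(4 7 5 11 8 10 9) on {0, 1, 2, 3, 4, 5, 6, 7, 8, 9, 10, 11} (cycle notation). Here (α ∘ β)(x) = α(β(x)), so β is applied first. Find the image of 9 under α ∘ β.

First apply β: β(9) = 4, then α(4) = 6. Thus (α ∘ β)(9) = 6.

6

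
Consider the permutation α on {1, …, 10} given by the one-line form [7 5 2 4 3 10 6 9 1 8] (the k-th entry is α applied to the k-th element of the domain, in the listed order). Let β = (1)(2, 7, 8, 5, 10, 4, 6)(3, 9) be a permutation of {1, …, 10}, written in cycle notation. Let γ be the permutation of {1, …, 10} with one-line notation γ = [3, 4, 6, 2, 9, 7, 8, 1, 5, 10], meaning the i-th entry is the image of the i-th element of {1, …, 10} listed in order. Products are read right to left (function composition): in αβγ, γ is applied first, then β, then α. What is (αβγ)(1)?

1

Apply the permutations in order: γ(1) = 3, then β(3) = 9, then α(9) = 1. So (αβγ)(1) = 1.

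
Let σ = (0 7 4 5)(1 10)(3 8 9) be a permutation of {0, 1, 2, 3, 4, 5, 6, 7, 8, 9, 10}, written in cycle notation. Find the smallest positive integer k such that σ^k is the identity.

12

The disjoint cycles have lengths 4, 3, 2, 1, 1.
Since disjoint cycles commute, ord(σ) = lcm(4, 3, 2) = 12.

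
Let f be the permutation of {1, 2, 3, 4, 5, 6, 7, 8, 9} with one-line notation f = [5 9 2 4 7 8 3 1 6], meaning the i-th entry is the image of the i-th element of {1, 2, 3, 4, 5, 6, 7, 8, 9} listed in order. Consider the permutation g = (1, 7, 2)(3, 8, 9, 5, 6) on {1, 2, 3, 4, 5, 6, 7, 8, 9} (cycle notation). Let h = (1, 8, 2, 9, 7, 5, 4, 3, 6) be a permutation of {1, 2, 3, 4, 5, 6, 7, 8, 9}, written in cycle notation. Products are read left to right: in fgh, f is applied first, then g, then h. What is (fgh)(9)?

Apply the permutations in order: f(9) = 6, then g(6) = 3, then h(3) = 6. So (fgh)(9) = 6.

6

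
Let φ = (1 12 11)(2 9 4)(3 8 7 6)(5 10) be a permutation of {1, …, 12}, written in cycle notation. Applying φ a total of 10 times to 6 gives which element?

8

6 lies in the 4-cycle (3 8 7 6).
Powers repeat with period 4 on this cycle, and 10 mod 4 = 2, so φ^10(6) = φ^2(6).
Stepping 2 places around the cycle: 6 → 3 → 8.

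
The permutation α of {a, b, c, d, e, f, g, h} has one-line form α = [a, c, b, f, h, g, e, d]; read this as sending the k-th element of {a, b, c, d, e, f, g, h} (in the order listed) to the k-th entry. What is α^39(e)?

Tracing e → h → … returns to e after 5 steps, so e lies in a 5-cycle (d, f, g, e, h).
Powers repeat with period 5 on this cycle, and 39 mod 5 = 4, so α^39(e) = α^4(e).
Stepping 4 places around the cycle: e → h → d → f → g.

g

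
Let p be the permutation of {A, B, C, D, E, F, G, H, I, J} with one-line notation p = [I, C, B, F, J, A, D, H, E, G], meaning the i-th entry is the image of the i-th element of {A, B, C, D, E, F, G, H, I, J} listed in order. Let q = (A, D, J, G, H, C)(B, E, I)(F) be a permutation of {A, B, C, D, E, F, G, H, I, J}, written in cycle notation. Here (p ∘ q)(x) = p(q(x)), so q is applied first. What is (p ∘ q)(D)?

G

First apply q: q(D) = J, then p(J) = G. Thus (p ∘ q)(D) = G.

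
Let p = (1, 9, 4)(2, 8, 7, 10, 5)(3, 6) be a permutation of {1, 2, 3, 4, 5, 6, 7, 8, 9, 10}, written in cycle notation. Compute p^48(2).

10

2 lies in the 5-cycle (2, 8, 7, 10, 5).
On a 5-cycle, p^5 is the identity, so p^48 = p^3 there (48 ≡ 3 mod 5).
Stepping 3 places around the cycle: 2 → 8 → 7 → 10.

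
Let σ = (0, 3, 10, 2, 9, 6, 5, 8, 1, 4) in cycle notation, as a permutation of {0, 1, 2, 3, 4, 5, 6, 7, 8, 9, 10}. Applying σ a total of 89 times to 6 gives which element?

9

6 lies in the 10-cycle (0, 3, 10, 2, 9, 6, 5, 8, 1, 4).
Powers repeat with period 10 on this cycle, and 89 mod 10 = 9, so σ^89(6) = σ^9(6).
Advancing 9 steps from 6: 6 → 5 → 8 → 1 → 4 → 0 → 3 → 10 → 2 → 9.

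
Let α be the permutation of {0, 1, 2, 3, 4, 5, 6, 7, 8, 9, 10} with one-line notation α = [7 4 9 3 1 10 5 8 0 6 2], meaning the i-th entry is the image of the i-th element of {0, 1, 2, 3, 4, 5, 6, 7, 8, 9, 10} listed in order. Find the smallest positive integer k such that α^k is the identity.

30

The disjoint-cycle form of α has cycle lengths 5, 3, 2, 1.
Since disjoint cycles commute, ord(α) = lcm(5, 3, 2) = 30.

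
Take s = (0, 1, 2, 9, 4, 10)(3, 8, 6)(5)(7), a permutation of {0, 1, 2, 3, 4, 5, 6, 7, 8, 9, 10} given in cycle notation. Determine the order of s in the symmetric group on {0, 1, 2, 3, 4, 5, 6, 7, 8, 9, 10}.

The disjoint cycles have lengths 6, 3, 1, 1.
Since disjoint cycles commute, ord(s) = lcm(6, 3) = 6.

6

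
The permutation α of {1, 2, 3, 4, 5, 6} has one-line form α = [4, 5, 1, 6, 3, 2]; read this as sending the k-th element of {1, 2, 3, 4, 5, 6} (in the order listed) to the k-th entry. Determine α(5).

5 is element number 5 of the domain, and entry number 5 of the one-line form is 3, so α(5) = 3.

3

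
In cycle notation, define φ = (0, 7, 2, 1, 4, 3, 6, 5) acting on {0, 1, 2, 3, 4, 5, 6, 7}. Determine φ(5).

0

5 appears in (0, 7, 2, 1, 4, 3, 6, 5); the next entry (wrapping around) is 0.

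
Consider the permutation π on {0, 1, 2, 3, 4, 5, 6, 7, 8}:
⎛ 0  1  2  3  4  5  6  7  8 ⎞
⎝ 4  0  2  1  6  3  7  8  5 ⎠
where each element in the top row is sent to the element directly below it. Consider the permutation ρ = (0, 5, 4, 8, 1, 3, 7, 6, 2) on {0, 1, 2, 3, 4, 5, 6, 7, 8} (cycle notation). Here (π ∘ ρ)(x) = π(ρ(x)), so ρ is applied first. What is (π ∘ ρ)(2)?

4

(π ∘ ρ)(2) = π(ρ(2)). ρ(2) = 0, then π(0) = 4. So (π ∘ ρ)(2) = 4.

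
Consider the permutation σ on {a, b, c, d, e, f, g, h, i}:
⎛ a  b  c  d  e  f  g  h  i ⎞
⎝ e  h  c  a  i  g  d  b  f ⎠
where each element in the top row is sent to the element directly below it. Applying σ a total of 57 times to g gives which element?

Tracing g → d → … returns to g after 6 steps, so g lies in a 6-cycle (a e i f g d).
On a 6-cycle, σ^6 is the identity, so σ^57 = σ^3 there (57 ≡ 3 mod 6).
Advancing 3 steps from g: g → d → a → e.

e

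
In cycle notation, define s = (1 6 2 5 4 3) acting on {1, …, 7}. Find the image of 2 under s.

2 appears in (1 6 2 5 4 3); the next entry (wrapping around) is 5.

5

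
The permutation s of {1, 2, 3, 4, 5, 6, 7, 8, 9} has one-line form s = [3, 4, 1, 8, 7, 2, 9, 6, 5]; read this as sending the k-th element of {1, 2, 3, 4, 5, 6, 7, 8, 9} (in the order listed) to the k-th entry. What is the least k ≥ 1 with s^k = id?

The disjoint-cycle form of s has cycle lengths 4, 3, 2.
The order is lcm(4, 3, 2) = 12.

12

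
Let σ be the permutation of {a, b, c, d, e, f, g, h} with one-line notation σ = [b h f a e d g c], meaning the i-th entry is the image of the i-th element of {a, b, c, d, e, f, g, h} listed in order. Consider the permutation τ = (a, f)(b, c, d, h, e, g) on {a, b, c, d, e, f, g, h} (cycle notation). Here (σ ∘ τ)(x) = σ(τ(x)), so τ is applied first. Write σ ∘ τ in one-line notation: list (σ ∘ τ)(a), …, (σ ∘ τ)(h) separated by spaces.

d f a c g b h e

Chase each element through τ then σ: a → f → d; b → c → f; c → d → a; d → h → c; e → g → g; f → a → b; g → b → h; h → e → e.
Collecting the images, σ ∘ τ = [d f a c g b h e].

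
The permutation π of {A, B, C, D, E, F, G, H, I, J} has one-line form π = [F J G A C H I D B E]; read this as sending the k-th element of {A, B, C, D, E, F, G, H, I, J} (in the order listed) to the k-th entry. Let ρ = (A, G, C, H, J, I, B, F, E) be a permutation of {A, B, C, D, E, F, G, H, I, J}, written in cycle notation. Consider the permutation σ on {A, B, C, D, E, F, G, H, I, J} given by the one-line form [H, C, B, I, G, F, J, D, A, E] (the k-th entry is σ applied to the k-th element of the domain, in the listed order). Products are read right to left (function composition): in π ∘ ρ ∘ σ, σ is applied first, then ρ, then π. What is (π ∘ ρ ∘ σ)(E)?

(π ∘ ρ ∘ σ)(E) = π(ρ(σ(E))). σ(E) = G, then ρ(G) = C, then π(C) = G, so the result is G.

G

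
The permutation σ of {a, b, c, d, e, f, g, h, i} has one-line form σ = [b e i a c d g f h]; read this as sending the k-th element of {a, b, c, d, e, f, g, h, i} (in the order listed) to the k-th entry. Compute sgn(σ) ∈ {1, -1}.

-1

In disjoint-cycle form the cycle lengths are 8, 1.
A cycle is odd iff its length is even; σ has 1 even-length cycle, so sgn(σ) = (−1)^1 and σ is odd.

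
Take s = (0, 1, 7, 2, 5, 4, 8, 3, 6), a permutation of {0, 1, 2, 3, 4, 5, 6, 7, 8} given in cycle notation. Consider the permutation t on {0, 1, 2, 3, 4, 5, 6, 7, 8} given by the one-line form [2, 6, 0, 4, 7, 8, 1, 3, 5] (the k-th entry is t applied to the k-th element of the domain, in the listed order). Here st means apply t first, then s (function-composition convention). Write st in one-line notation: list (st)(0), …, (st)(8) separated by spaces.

For each element, apply t then s: 0 → 2 → 5; 1 → 6 → 0; 2 → 0 → 1; 3 → 4 → 8; 4 → 7 → 2; 5 → 8 → 3; 6 → 1 → 7; 7 → 3 → 6; 8 → 5 → 4.
Collecting the images, st = [5 0 1 8 2 3 7 6 4].

5 0 1 8 2 3 7 6 4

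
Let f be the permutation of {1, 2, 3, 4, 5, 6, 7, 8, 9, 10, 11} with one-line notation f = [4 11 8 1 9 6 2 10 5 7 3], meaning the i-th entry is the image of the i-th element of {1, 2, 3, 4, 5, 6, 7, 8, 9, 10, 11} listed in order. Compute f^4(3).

Tracing 3 → 8 → … returns to 3 after 6 steps, so 3 lies in a 6-cycle (2 11 3 8 10 7).
Advancing 4 steps from 3: 3 → 8 → 10 → 7 → 2.

2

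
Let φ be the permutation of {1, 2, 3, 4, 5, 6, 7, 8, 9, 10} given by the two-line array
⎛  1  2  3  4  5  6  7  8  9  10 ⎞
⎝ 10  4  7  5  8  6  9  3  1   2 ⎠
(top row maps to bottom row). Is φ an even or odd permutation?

In disjoint-cycle form the cycle lengths are 9, 1.
A cycle of length ℓ contributes ℓ−1 transpositions, so φ is a product of 8 transpositions — even.

even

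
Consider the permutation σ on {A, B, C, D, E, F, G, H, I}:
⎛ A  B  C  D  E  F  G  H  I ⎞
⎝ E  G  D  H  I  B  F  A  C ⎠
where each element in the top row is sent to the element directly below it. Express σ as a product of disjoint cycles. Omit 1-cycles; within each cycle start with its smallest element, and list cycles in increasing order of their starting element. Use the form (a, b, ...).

(A, E, I, C, D, H)(B, G, F)

Start at A and follow images: A → E → I → C → D → H → A, giving the cycle (A, E, I, C, D, H).
Repeating from the next unused element and collecting all non-trivial cycles gives (A, E, I, C, D, H)(B, G, F).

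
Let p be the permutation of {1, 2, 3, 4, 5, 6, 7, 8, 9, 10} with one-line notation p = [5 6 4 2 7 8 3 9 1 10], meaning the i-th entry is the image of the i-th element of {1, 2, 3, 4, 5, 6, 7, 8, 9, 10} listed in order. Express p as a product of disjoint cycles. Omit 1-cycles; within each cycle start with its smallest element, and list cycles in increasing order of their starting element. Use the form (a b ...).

(1 5 7 3 4 2 6 8 9)

Start at 1 and follow images: 1 → 5 → 7 → 3 → 4 → 2 → 6 → 8 → 9 → 1, giving the cycle (1 5 7 3 4 2 6 8 9).
Repeating from the next unused element and collecting all non-trivial cycles gives (1 5 7 3 4 2 6 8 9).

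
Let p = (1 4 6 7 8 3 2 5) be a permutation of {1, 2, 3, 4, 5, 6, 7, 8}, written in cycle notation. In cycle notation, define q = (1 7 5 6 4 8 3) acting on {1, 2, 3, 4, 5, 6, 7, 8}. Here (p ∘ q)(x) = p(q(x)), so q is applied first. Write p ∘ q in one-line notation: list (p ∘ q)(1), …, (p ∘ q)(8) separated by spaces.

(p ∘ q)(x) = p(q(x)). Computing each image: p(q(1)) = p(7) = 8, p(q(2)) = p(2) = 5, p(q(3)) = p(1) = 4, p(q(4)) = p(8) = 3, p(q(5)) = p(6) = 7, p(q(6)) = p(4) = 6, p(q(7)) = p(5) = 1, p(q(8)) = p(3) = 2.
Hence p ∘ q = [8 5 4 3 7 6 1 2].

8 5 4 3 7 6 1 2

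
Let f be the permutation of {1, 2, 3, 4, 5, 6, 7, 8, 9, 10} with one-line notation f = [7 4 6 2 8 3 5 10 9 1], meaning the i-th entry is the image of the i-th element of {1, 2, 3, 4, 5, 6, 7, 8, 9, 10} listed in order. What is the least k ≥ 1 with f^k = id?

Decomposing into disjoint cycles gives cycle lengths 5, 2, 2, 1.
The order of f is the least common multiple of its cycle lengths: lcm(5, 2, 2) = 10.

10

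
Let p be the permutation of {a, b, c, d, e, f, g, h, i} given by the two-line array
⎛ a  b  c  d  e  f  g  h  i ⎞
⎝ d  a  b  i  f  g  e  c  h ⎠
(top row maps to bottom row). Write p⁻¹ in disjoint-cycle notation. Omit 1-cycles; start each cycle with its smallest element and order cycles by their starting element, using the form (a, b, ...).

The cycle decomposition of p is (a, d, i, h, c, b)(e, f, g).
Reversing each cycle (and rotating so the smallest element leads) gives p⁻¹ = (a, b, c, h, i, d)(e, g, f).

(a, b, c, h, i, d)(e, g, f)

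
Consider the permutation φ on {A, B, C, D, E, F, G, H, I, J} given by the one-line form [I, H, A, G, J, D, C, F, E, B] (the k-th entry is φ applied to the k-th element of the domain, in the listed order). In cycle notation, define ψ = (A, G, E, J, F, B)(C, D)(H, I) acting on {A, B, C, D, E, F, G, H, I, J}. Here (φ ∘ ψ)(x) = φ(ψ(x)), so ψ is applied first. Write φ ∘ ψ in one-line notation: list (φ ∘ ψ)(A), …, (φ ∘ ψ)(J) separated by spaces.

Chase each element through ψ then φ: A → G → C; B → A → I; C → D → G; D → C → A; E → J → B; F → B → H; G → E → J; H → I → E; I → H → F; J → F → D.
So φ ∘ ψ in one-line form is C I G A B H J E F D.

C I G A B H J E F D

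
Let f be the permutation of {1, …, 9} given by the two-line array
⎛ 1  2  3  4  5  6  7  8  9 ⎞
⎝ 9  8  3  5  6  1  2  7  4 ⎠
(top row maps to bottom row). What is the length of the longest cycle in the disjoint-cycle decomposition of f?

5

Decomposing into disjoint cycles gives (1 9 4 5 6)(2 8 7); the longest has length 5.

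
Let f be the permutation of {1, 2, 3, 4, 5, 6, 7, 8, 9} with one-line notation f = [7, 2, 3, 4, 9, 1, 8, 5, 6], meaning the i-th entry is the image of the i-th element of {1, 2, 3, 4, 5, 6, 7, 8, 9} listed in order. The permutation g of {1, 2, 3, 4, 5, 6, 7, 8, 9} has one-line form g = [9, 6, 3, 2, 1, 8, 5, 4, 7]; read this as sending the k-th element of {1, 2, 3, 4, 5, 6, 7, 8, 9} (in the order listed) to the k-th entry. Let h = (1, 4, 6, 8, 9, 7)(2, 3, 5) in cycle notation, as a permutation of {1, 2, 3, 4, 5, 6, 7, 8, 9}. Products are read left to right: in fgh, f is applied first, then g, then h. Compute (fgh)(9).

(fgh)(9) = h(g(f(9))). f(9) = 6, then g(6) = 8, then h(8) = 9, so the result is 9.

9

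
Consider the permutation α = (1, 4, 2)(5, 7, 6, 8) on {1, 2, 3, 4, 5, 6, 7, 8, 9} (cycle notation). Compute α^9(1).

1 lies in the 3-cycle (1, 4, 2).
On a 3-cycle, α^3 is the identity, so α^9 = α^0 there (9 ≡ 0 mod 3).
So α^9(1) = 1.

1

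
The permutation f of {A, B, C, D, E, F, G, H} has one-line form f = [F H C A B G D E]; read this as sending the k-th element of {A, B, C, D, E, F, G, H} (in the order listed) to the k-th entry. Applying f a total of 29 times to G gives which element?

Tracing G → D → … returns to G after 4 steps, so G lies in a 4-cycle (A, F, G, D).
Powers repeat with period 4 on this cycle, and 29 mod 4 = 1, so f^29(G) = f^1(G).
Advancing 1 step from G: G → D.

D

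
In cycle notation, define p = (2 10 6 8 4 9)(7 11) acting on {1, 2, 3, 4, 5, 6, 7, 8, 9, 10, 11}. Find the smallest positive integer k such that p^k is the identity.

The cycle type of p is (6, 2, 1, 1, 1).
Since disjoint cycles commute, ord(p) = lcm(6, 2) = 6.

6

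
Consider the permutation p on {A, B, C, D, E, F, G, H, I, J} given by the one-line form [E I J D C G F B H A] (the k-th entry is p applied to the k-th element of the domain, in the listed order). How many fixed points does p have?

1

The fixed points (elements with p(x) = x) are {D}, so there is 1.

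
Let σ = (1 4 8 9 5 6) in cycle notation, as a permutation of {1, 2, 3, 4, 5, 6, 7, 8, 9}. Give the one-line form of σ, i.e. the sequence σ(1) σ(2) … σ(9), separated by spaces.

Reading each image from the cycles: 1↦4, 2↦2, 3↦3, 4↦8, 5↦6, 6↦1, 7↦7, 8↦9, 9↦5.
So the one-line form is 4 2 3 8 6 1 7 9 5.

4 2 3 8 6 1 7 9 5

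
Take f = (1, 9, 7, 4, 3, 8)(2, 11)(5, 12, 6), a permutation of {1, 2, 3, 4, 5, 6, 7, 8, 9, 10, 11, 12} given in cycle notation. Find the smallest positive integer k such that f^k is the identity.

6

The cycle type of f is (6, 3, 2, 1).
The order is lcm(6, 3, 2) = 6.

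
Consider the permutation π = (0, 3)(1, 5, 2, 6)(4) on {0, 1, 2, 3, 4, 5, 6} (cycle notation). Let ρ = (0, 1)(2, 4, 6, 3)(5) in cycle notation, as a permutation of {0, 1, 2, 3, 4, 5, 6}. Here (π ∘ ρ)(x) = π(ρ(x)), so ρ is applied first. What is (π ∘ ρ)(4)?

(π ∘ ρ)(4) = π(ρ(4)). ρ(4) = 6, then π(6) = 1. So (π ∘ ρ)(4) = 1.

1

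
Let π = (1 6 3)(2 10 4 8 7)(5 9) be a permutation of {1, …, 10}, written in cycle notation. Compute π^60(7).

7

7 lies in the 5-cycle (2 10 4 8 7).
On a 5-cycle, π^5 is the identity, so π^60 = π^0 there (60 ≡ 0 mod 5).
So π^60(7) = 7.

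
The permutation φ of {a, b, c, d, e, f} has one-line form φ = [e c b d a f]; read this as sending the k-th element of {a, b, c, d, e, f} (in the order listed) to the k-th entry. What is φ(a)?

a is element number 1 of the domain, and entry number 1 of the one-line form is e, so φ(a) = e.

e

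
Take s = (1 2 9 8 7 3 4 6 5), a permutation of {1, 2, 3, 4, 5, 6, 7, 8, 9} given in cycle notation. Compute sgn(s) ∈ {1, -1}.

1

The cycle lengths are 9.
A cycle is odd iff its length is even; s has 0 even-length cycles, so sgn(s) = (−1)^0 and s is even.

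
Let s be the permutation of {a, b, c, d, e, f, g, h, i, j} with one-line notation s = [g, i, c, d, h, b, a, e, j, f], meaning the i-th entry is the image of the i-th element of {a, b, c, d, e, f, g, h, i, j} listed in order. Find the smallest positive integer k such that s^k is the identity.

4

The disjoint-cycle form of s has cycle lengths 4, 2, 2, 1, 1.
Since disjoint cycles commute, ord(s) = lcm(4, 2, 2) = 4.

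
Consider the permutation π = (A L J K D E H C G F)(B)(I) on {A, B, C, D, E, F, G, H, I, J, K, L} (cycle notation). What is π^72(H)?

H lies in the 10-cycle (A L J K D E H C G F).
Since the cycle has length 10, π^72 acts on it the same as π^2 (72 mod 10 = 2).
Stepping 2 places around the cycle: H → C → G.

G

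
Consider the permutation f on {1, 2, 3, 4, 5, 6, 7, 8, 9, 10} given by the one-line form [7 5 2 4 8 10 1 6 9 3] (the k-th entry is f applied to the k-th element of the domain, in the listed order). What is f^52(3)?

6

Tracing 3 → 2 → … returns to 3 after 6 steps, so 3 lies in a 6-cycle (2 5 8 6 10 3).
Since the cycle has length 6, f^52 acts on it the same as f^4 (52 mod 6 = 4).
Advancing 4 steps from 3: 3 → 2 → 5 → 8 → 6.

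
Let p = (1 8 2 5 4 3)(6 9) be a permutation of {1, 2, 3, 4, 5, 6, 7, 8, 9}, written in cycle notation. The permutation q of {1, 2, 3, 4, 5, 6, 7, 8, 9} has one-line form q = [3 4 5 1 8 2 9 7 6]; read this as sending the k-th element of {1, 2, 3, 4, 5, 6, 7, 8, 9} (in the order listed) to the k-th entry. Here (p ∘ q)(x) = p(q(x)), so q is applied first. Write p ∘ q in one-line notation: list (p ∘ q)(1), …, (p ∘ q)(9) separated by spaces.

1 3 4 8 2 5 6 7 9

For each element, apply q then p: 1 → 3 → 1; 2 → 4 → 3; 3 → 5 → 4; 4 → 1 → 8; 5 → 8 → 2; 6 → 2 → 5; 7 → 9 → 6; 8 → 7 → 7; 9 → 6 → 9.
Collecting the images, p ∘ q = [1 3 4 8 2 5 6 7 9].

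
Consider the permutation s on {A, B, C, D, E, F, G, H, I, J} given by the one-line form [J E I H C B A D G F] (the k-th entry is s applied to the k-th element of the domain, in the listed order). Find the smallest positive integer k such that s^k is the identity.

8

Writing s as disjoint cycles, the cycle lengths are 8, 2.
The order of s is the least common multiple of its cycle lengths: lcm(8, 2) = 8.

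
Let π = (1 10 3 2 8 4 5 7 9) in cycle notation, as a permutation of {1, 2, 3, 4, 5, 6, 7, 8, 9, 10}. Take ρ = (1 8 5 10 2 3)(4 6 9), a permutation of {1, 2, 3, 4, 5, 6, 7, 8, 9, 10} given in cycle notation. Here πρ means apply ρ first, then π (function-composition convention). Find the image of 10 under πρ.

(πρ)(10) = π(ρ(10)). ρ(10) = 2, then π(2) = 8. So (πρ)(10) = 8.

8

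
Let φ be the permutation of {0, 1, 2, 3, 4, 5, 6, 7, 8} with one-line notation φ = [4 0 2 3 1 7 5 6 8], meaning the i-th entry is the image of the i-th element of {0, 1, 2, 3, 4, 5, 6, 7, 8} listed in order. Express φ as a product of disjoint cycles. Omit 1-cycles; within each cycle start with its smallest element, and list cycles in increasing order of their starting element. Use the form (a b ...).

From 0: 0 → 4 → 1 → 0, closing the cycle (0 4 1).
Repeating from the next unused element and collecting all non-trivial cycles gives (0 4 1)(5 7 6).

(0 4 1)(5 7 6)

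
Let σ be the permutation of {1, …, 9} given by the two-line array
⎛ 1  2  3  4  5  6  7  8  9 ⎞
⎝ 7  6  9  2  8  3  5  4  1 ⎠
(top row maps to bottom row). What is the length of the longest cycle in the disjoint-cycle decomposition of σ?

9

Decomposing into disjoint cycles gives (1 7 5 8 4 2 6 3 9); the longest has length 9.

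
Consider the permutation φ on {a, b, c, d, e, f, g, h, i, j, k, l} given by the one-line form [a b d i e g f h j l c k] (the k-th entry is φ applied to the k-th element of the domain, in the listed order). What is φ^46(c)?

l

Tracing c → d → … returns to c after 6 steps, so c lies in a 6-cycle (c d i j l k).
On a 6-cycle, φ^6 is the identity, so φ^46 = φ^4 there (46 ≡ 4 mod 6).
Advancing 4 steps from c: c → d → i → j → l.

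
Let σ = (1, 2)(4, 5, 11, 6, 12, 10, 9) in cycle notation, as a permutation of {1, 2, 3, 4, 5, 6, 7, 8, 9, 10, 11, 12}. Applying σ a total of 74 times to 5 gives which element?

10

5 lies in the 7-cycle (4, 5, 11, 6, 12, 10, 9).
Since the cycle has length 7, σ^74 acts on it the same as σ^4 (74 mod 7 = 4).
Stepping 4 places around the cycle: 5 → 11 → 6 → 12 → 10.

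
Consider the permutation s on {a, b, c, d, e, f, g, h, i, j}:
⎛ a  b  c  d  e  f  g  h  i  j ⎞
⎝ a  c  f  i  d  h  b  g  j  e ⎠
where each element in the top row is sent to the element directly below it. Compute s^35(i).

d

Tracing i → j → … returns to i after 4 steps, so i lies in a 4-cycle (d, i, j, e).
On a 4-cycle, s^4 is the identity, so s^35 = s^3 there (35 ≡ 3 mod 4).
Advancing 3 steps from i: i → j → e → d.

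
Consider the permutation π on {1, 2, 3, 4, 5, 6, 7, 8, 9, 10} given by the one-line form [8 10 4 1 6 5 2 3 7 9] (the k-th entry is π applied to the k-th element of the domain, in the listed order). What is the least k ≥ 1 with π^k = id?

The disjoint-cycle form of π has cycle lengths 4, 4, 2.
The order is lcm(4, 4, 2) = 4.

4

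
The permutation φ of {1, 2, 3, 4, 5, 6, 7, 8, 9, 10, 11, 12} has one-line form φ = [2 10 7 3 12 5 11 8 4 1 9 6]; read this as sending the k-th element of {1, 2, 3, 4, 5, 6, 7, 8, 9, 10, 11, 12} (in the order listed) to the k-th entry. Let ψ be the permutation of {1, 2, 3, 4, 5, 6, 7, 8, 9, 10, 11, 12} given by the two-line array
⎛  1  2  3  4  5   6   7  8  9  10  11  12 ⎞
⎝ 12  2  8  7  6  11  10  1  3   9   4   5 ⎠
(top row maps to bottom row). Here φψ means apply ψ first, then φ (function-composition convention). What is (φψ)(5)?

5

First apply ψ: ψ(5) = 6, then φ(6) = 5. Thus (φψ)(5) = 5.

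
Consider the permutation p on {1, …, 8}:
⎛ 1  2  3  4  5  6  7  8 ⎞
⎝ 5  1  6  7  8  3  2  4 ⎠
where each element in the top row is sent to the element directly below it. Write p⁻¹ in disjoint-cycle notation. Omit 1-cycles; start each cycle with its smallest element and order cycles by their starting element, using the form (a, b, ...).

(1, 2, 7, 4, 8, 5)(3, 6)

First write p in disjoint cycles: (1, 5, 8, 4, 7, 2)(3, 6).
The inverse reverses every cycle; in canonical form, p⁻¹ = (1, 2, 7, 4, 8, 5)(3, 6).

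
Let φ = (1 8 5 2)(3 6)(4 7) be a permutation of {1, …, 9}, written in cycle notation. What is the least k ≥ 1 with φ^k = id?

The disjoint cycles have lengths 4, 2, 2, 1.
The order is lcm(4, 2, 2) = 4.

4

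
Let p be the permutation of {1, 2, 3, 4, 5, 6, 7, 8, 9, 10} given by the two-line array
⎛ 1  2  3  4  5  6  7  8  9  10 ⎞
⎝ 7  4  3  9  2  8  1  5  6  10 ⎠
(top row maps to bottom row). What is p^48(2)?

2

Tracing 2 → 4 → … returns to 2 after 6 steps, so 2 lies in a 6-cycle (2 4 9 6 8 5).
On a 6-cycle, p^6 is the identity, so p^48 = p^0 there (48 ≡ 0 mod 6).
So p^48(2) = 2.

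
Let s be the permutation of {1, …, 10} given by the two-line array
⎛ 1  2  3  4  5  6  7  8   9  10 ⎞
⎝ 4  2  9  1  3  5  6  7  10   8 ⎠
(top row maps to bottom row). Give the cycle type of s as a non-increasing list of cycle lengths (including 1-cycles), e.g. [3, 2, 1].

[7, 2, 1]

The disjoint cycles are (1 4)(2)(3 9 10 8 7 6 5), with lengths 7, 2, 1 in non-increasing order.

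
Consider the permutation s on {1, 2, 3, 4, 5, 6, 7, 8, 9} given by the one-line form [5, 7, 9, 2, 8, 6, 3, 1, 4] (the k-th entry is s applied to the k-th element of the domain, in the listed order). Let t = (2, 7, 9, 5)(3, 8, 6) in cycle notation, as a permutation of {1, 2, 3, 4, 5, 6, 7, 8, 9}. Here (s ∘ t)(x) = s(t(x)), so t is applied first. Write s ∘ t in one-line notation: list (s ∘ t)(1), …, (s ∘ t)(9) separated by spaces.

For each element, apply t then s: 1 → 1 → 5; 2 → 7 → 3; 3 → 8 → 1; 4 → 4 → 2; 5 → 2 → 7; 6 → 3 → 9; 7 → 9 → 4; 8 → 6 → 6; 9 → 5 → 8.
So s ∘ t in one-line form is 5 3 1 2 7 9 4 6 8.

5 3 1 2 7 9 4 6 8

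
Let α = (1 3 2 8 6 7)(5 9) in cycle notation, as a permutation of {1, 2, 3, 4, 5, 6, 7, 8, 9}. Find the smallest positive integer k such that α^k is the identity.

The cycle type of α is (6, 2, 1).
The order is lcm(6, 2) = 6.

6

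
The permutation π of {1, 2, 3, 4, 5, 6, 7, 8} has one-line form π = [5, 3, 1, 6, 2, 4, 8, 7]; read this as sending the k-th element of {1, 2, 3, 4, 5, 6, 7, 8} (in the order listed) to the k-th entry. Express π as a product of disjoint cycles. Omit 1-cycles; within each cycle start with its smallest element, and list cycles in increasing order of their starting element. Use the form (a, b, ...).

Start at 1 and follow images: 1 → 5 → 2 → 3 → 1, giving the cycle (1, 5, 2, 3).
Continuing from each remaining unvisited element yields (1, 5, 2, 3)(4, 6)(7, 8).

(1, 5, 2, 3)(4, 6)(7, 8)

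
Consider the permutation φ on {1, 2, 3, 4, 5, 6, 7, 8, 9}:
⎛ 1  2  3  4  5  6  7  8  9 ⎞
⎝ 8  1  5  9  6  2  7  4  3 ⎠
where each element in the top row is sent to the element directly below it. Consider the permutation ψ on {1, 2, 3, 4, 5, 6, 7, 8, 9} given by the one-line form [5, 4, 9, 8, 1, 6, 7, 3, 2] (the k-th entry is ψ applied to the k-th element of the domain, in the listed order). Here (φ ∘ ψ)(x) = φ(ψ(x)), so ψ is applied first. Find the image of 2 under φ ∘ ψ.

(φ ∘ ψ)(2) = φ(ψ(2)). ψ(2) = 4, then φ(4) = 9. So (φ ∘ ψ)(2) = 9.

9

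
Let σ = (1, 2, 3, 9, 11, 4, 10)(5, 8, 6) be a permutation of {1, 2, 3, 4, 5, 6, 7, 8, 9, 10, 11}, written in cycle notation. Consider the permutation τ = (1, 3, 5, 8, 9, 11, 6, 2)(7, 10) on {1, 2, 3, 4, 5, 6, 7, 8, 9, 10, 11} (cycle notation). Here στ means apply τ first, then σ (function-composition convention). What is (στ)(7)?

1

(στ)(7) = σ(τ(7)). τ(7) = 10, then σ(10) = 1. So (στ)(7) = 1.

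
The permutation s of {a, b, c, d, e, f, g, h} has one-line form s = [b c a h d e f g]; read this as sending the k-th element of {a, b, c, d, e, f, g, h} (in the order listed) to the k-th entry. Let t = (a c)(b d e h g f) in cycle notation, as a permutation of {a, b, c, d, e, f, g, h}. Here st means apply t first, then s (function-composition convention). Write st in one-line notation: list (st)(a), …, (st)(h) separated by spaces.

For each element, apply t then s: a → c → a; b → d → h; c → a → b; d → e → d; e → h → g; f → b → c; g → f → e; h → g → f.
So st in one-line form is a h b d g c e f.

a h b d g c e f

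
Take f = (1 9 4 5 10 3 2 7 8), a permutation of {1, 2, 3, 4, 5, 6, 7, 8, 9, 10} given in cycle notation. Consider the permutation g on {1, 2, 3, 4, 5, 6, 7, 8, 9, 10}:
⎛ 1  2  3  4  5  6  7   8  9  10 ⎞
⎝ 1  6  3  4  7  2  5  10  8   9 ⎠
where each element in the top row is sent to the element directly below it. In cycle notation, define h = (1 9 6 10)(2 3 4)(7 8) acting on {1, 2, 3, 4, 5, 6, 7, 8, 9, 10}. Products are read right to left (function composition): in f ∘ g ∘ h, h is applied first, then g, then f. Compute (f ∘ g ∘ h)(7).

(f ∘ g ∘ h)(7) = f(g(h(7))). h(7) = 8, then g(8) = 10, then f(10) = 3, so the result is 3.

3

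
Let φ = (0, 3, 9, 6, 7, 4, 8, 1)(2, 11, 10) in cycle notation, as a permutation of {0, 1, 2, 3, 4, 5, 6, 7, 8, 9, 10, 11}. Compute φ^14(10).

11

10 lies in the 3-cycle (2, 11, 10).
Since the cycle has length 3, φ^14 acts on it the same as φ^2 (14 mod 3 = 2).
Stepping 2 places around the cycle: 10 → 2 → 11.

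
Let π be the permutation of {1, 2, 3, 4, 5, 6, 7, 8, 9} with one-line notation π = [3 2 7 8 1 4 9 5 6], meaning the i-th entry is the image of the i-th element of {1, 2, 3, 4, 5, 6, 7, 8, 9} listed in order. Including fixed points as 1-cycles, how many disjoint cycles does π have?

The cycle decomposition is (1 3 7 9 6 4 8 5)(2), which has 2 cycles (counting 1-cycles).

2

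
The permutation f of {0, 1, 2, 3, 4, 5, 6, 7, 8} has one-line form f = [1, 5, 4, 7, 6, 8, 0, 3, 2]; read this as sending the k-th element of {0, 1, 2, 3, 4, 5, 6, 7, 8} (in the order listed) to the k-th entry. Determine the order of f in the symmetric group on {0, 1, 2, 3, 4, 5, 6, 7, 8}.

14

Decomposing into disjoint cycles gives cycle lengths 7, 2.
The order of f is the least common multiple of its cycle lengths: lcm(7, 2) = 14.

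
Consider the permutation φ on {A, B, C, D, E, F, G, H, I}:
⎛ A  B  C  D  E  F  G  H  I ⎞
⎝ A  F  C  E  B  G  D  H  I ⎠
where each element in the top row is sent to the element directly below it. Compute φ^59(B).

E

Tracing B → F → … returns to B after 5 steps, so B lies in a 5-cycle (B F G D E).
Powers repeat with period 5 on this cycle, and 59 mod 5 = 4, so φ^59(B) = φ^4(B).
Stepping 4 places around the cycle: B → F → G → D → E.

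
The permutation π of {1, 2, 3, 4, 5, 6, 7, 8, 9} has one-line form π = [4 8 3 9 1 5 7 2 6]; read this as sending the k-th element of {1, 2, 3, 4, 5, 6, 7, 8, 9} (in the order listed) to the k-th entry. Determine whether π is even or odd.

In disjoint-cycle form the cycle lengths are 5, 2, 1, 1.
A cycle is odd iff its length is even; π has 1 even-length cycle, so sgn(π) = (−1)^1 and π is odd.

odd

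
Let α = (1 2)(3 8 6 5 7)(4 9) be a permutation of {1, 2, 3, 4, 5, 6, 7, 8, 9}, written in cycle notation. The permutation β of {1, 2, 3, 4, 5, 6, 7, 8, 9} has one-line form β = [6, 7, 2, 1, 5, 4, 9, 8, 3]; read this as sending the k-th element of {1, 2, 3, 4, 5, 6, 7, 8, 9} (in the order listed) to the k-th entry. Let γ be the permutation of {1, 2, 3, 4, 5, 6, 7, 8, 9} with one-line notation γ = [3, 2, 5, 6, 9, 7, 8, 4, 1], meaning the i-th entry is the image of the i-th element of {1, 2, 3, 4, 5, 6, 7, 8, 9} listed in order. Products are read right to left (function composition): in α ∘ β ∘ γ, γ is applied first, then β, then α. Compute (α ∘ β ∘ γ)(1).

1

Chase 1: γ(1) = 3; β(3) = 2; α(2) = 1. Hence (α ∘ β ∘ γ)(1) = 1.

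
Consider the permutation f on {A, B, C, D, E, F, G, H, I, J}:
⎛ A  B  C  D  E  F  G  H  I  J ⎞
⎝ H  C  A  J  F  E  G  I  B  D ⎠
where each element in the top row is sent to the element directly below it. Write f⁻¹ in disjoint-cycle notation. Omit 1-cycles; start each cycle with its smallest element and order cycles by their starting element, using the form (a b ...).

(A C B I H)(D J)(E F)

The cycle decomposition of f is (A H I B C)(D J)(E F).
Reversing each cycle (and rotating so the smallest element leads) gives f⁻¹ = (A C B I H)(D J)(E F).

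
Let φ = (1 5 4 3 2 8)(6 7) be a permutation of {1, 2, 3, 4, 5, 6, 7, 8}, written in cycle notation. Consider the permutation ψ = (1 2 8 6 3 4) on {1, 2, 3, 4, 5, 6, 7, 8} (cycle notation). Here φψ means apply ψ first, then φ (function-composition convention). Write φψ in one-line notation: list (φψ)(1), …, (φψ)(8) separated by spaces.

(φψ)(x) = φ(ψ(x)). Computing each image: φ(ψ(1)) = φ(2) = 8, φ(ψ(2)) = φ(8) = 1, φ(ψ(3)) = φ(4) = 3, φ(ψ(4)) = φ(1) = 5, φ(ψ(5)) = φ(5) = 4, φ(ψ(6)) = φ(3) = 2, φ(ψ(7)) = φ(7) = 6, φ(ψ(8)) = φ(6) = 7.
Hence φψ = [8 1 3 5 4 2 6 7].

8 1 3 5 4 2 6 7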